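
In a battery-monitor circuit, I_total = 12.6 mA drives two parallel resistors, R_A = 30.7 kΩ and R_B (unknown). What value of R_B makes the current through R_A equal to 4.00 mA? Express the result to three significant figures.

R_B ≈ 14.3 kΩ

The fraction through R_A equals R_B/(R_A+R_B).
With f = 0.3175, R_B = R_A · f/(1−f) = 30.7 × 0.4651 = 14.28 kΩ.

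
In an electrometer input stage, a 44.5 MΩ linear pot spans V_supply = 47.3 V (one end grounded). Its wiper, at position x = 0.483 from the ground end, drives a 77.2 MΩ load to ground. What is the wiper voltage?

The pot divides into 23.01 MΩ above the wiper and 21.49 MΩ below.
R_L loads the lower segment: effective lower R = 16.81 MΩ.
V_out = 47.3 × 16.81/(23.01 + 16.81) = 19.97 V.
(Unloaded: V_out = x·V_supply = 22.8 V.)

V_out ≈ 20.0 V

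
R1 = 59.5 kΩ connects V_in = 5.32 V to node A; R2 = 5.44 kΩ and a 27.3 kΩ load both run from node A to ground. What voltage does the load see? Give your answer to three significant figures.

V_out ≈ 0.377 V

The load sits in parallel with R2, giving an effective lower resistance R2' = R2·R_L/(R2+R_L) = 4.536 kΩ.
Then V_out = V_in · R2'/(R1 + R2') = 5.32 × 4.536/64.04 = 0.3769 V.
(Unloaded it would be 0.446 V; the load pulls it down.)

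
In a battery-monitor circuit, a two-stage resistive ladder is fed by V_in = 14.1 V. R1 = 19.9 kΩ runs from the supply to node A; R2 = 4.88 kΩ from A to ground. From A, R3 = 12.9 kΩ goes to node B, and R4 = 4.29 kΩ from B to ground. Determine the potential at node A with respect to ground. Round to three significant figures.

V_A ≈ 2.26 V

Node A sees R2 in parallel with the series input of stage 2, R3 + R4 = 17.19 kΩ.
R2 ‖ (R3+R4) = 3.801 kΩ.
V_A = 14.1 × 3.801/(19.9 + 3.801) = 2.261 V.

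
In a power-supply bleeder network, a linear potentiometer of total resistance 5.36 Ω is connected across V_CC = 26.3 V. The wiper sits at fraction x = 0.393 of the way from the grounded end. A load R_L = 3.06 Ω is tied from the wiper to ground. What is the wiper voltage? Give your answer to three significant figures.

V_out ≈ 7.29 V

The pot divides into 3.254 Ω above the wiper and 2.106 Ω below.
Lower segment in parallel with the load: 2.106 ‖ 3.06 = 1.248 Ω.
V_out = 26.3 × 1.248/(3.254 + 1.248) = 7.290 V.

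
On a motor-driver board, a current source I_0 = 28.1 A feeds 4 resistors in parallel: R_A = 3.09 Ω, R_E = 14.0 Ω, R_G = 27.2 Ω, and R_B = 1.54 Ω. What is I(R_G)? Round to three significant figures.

I ≈ 0.956 A

Total conductance ΣG = 1/3.09 + 1/14.0 + 1/27.2 + 1/1.54 = 1.081 (units of 1/Ω).
By the current-divider rule, I = I_0 · G_k/ΣG = 28.1 × 0.03400 = 0.9555 A.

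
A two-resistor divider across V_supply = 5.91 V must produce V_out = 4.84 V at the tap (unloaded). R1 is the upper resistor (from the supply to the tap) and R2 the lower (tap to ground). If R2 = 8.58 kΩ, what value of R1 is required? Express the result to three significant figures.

R1 ≈ 1.90 kΩ

The divider ratio is R2/(R1+R2) = 4.84/5.91 = 0.8190.
Rearranging, R1 = R2·(1−k)/k = 8.58 × 0.2211 = 1.897 kΩ.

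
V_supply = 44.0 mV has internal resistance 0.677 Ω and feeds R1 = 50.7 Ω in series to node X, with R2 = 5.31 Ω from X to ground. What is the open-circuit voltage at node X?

V_th ≈ 4.12 mV

R1' = 0.677 + 50.7 = 51.38 Ω (source resistance + R1).
With X open, the divider is unloaded: V_th = 44.0 × 5.31/56.69 = 4.122 mV.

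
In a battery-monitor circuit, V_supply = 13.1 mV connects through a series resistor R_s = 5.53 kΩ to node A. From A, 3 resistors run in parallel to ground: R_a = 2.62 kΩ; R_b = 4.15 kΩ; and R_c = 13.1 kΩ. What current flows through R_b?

Combine the parallel branches: R_p = (1/2.62 + 1/4.15 + 1/13.1)⁻¹ = 1.431 kΩ.
V_A by voltage divider: V_A = 13.1 × 1.431/(5.53 + 1.431) = 2.693 mV.
Branch current I = V_A/R_b = 2.693/4.15 = 0.6488 µA.

I ≈ 0.649 µA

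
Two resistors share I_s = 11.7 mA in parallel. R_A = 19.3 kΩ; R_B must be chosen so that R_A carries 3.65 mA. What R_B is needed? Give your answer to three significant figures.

The fraction through R_A equals R_B/(R_A+R_B).
With f = 0.3120, R_B = R_A · f/(1−f) = 19.3 × 0.4534 = 8.751 kΩ.

R_B ≈ 8.75 kΩ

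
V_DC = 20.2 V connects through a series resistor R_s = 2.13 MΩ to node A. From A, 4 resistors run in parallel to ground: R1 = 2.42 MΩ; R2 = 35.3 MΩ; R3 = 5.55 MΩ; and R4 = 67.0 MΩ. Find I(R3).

Combine the parallel branches: R_p = (1/2.42 + 1/35.3 + 1/5.55 + 1/67.0)⁻¹ = 1.571 MΩ.
Node voltage V_A = V_DC · R_p/(R_s + R_p) = 20.2 × 0.4244 = 8.574 V.
Branch current I = V_A/R3 = 8.574/5.55 = 1.545 µA.
(Check via current divider: I_total = 5.458 µA; share G_k/ΣG = 0.2830 → same result.)

I ≈ 1.54 µA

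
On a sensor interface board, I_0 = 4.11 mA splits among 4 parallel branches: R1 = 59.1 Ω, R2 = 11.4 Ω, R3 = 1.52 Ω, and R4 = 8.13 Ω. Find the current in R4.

I ≈ 0.571 mA

Total conductance ΣG = 1/59.1 + 1/11.4 + 1/1.52 + 1/8.13 = 0.8855 (units of 1/Ω).
Current divider: I(R4) = I_0 · G_k/ΣG = 4.11 × (0.1230/0.8855) = 4.11 × 0.1389 = 0.5709 mA.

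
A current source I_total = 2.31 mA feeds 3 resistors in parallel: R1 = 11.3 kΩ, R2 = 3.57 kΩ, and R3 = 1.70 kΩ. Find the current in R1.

I ≈ 0.214 mA

ΣG = 1/11.3 + 1/3.57 + 1/1.70 = 0.9568.
Current divider: I(R1) = I_total · G_k/ΣG = 2.31 × (0.08850/0.9568) = 2.31 × 0.09249 = 0.2136 mA.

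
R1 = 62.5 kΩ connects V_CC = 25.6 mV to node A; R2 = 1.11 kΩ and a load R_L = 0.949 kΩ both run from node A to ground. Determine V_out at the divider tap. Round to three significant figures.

The load sits in parallel with R2, giving an effective lower resistance R2' = R2·R_L/(R2+R_L) = 0.5116 kΩ.
Voltage divider with the loaded lower leg: V_out = 25.6 × 0.5116/(62.5 + 0.5116) = 25.6 × 0.008119 = 0.2079 mV.
(Unloaded it would be 0.447 mV; the load pulls it down.)

V_out ≈ 0.208 mV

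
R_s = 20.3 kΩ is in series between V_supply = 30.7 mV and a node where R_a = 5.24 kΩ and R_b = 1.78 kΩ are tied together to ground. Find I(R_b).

I ≈ 1.06 µA

Parallel bank: R_p = 1/(1/5.24 + 1/1.78) = 1.329 kΩ.
V_A by voltage divider: V_A = 30.7 × 1.329/(20.3 + 1.329) = 1.886 mV.
Branch current I = V_A/R_b = 1.886/1.78 = 1.060 µA.
(Check via current divider: I_total = 1.419 µA; share G_k/ΣG = 0.7464 → same result.)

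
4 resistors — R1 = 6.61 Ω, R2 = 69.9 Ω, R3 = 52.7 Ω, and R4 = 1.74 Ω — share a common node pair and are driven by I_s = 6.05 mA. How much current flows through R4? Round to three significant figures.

ΣG = 1/6.61 + 1/69.9 + 1/52.7 + 1/1.74 = 0.7593.
Current divider: I(R4) = I_s · G_k/ΣG = 6.05 × (0.5747/0.7593) = 6.05 × 0.7569 = 4.579 mA.

I ≈ 4.58 mA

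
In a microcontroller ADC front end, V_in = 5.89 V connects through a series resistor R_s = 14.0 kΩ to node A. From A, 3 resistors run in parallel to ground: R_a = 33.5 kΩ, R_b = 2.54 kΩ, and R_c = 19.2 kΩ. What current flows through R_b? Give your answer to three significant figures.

Parallel bank: R_p = 1/(1/33.5 + 1/2.54 + 1/19.2) = 2.102 kΩ.
Node voltage V_A = V_in · R_p/(R_s + R_p) = 5.89 × 0.1306 = 0.7690 V.
Branch current I = V_A/R_b = 0.7690/2.54 = 0.3028 mA.
(Equivalently: I_total = 0.3658 mA, then current-divider fraction G_k/ΣG = 0.8277.)

I ≈ 0.303 mA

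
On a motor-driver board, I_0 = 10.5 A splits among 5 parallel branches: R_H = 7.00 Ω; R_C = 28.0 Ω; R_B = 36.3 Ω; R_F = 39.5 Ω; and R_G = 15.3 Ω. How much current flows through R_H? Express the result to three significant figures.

Total conductance ΣG = 1/7.00 + 1/28.0 + 1/36.3 + 1/39.5 + 1/15.3 = 0.2968 (units of 1/Ω).
By the current-divider rule, I = I_0 · G_k/ΣG = 10.5 × 0.4813 = 5.054 A.

I ≈ 5.05 A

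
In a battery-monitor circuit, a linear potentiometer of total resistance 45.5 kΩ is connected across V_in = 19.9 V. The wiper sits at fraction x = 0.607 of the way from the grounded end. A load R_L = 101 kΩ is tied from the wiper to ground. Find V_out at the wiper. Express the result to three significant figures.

Split the track: R_lower = x·R_p = 27.62 kΩ, R_upper = (1−x)·R_p = 17.88 kΩ.
Lower segment in parallel with the load: 27.62 ‖ 101 = 21.69 kΩ.
Loaded-divider output: V_out = 19.9 × 0.5481 = 10.91 V.
(Unloaded: V_out = x·V_in = 12.1 V.)

V_out ≈ 10.9 V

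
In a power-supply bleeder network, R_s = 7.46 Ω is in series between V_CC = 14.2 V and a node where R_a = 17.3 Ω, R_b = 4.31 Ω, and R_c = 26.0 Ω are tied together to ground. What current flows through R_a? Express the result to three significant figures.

I ≈ 0.238 A

Combine the parallel branches: R_p = (1/17.3 + 1/4.31 + 1/26.0)⁻¹ = 3.046 Ω.
V_A = 14.2 × 3.046/10.51 = 4.117 V.
I(R_a) = V_A / R_a = 4.117/17.3 = 0.2380 A.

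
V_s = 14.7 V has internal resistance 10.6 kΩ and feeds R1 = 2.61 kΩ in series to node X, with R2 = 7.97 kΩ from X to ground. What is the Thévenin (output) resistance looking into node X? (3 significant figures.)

R_th ≈ 4.97 kΩ

R1' = 10.6 + 2.61 = 13.21 kΩ (source resistance + R1).
With V_s suppressed (replaced by a short), R_th = R1' ‖ R2 = (13.21 × 7.97)/(13.21 + 7.97) = 4.971 kΩ.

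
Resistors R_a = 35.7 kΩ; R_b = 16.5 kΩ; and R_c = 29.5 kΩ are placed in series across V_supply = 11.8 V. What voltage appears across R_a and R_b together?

Total series resistance ΣR = 35.7 + 16.5 + 29.5 = 81.70 kΩ.
R_{R_a..R_b} = 35.7 + 16.5 = 52.20 kΩ.
By the voltage-divider rule, V = 11.8 × 52.20/81.70 = 7.539 V.

V ≈ 7.54 V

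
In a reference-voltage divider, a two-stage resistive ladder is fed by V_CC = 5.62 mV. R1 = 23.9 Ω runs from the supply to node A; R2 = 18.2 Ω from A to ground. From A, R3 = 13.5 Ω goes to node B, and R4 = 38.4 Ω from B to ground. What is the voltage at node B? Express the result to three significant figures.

V_B ≈ 1.50 mV

Node A sees R2 in parallel with the series input of stage 2, R3 + R4 = 51.90 Ω.
Effective lower resistance at A: R2 ‖ 51.90 = 13.47 Ω.
V_A = 5.62 × 13.47/(23.9 + 13.47) = 2.026 mV.
Stage 2 is unloaded, so V_B = V_A · R4/(R3+R4) = 2.026 × 38.4/51.90 = 1.499 mV.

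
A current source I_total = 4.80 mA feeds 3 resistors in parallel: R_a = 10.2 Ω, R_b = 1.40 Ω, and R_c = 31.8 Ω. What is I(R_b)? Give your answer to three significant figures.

I ≈ 4.06 mA

ΣG = 1/10.2 + 1/1.40 + 1/31.8 = 0.8438.
R_b takes the fraction G_k/ΣG = 0.7143/0.8438 = 0.8465, so I = 4.80 × 0.8465 = 4.063 mA.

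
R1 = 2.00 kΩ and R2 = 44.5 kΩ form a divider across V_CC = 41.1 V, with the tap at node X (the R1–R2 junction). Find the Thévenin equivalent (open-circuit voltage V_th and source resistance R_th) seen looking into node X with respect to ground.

V_th ≈ 39.3 V, R_th ≈ 1.91 kΩ

V_th is the unloaded tap voltage: V_CC · R2/(R1+R2) = 41.1 × 0.9570 = 39.33 V.
With V_CC suppressed (replaced by a short), R_th = R1 ‖ R2 = (2.000 × 44.5)/(2.000 + 44.5) = 1.914 kΩ.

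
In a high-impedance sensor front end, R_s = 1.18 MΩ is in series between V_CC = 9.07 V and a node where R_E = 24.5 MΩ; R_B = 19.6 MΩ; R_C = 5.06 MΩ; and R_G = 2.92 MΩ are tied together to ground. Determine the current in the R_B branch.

Parallel bank: R_p = 1/(1/24.5 + 1/19.6 + 1/5.06 + 1/2.92) = 1.582 MΩ.
V_A by voltage divider: V_A = 9.07 × 1.582/(1.18 + 1.582) = 5.196 V.
Branch current I = V_A/R_B = 5.196/19.6 = 0.2651 µA.

I ≈ 0.265 µA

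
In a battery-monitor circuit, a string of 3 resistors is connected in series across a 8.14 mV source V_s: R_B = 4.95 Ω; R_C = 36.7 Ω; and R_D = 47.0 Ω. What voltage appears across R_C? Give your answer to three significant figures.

Series total: ΣR = 4.95 + 36.7 + 47.0 = 88.65 Ω.
By the voltage-divider rule, V = 8.14 × 36.70/88.65 = 3.370 mV.

V ≈ 3.37 mV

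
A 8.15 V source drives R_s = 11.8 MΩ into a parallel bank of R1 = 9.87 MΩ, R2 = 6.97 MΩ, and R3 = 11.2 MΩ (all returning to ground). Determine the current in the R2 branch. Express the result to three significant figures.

I ≈ 0.237 µA

Parallel bank: R_p = 1/(1/9.87 + 1/6.97 + 1/11.2) = 2.993 MΩ.
V_A by voltage divider: V_A = 8.15 × 2.993/(11.8 + 2.993) = 1.649 V.
I(R2) = V_A / R2 = 1.649/6.97 = 0.2366 µA.
(Check via current divider: I_total = 0.5509 µA; share G_k/ΣG = 0.4295 → same result.)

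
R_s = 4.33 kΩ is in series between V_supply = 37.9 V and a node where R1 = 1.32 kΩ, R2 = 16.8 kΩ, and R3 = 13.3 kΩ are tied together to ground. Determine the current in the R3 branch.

Combine the parallel branches: R_p = (1/1.32 + 1/16.8 + 1/13.3)⁻¹ = 1.121 kΩ.
V_A by voltage divider: V_A = 37.9 × 1.121/(4.33 + 1.121) = 7.793 V.
Branch current I = V_A/R3 = 7.793/13.3 = 0.5859 mA.
(Equivalently: I_total = 6.953 mA, then current-divider fraction G_k/ΣG = 0.08426.)

I ≈ 0.586 mA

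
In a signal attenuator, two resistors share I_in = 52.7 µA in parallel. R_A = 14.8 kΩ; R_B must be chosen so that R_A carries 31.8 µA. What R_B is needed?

In a two-way split, I_A/I_in = R_B/(R_A + R_B).
31.8/52.7 = R_B/(R_A + R_B) → R_B = R_A · (0.6034)/(1 − 0.6034) = 14.8 × 1.522 = 22.52 kΩ.

R_B ≈ 22.5 kΩ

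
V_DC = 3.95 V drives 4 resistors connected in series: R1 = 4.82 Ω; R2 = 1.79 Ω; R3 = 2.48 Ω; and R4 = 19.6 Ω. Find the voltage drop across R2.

Total series resistance ΣR = 4.82 + 1.79 + 2.48 + 19.6 = 28.69 Ω.
V = V_DC · R/ΣR = 3.95 × 0.06239 = 0.2464 V.

V ≈ 0.246 V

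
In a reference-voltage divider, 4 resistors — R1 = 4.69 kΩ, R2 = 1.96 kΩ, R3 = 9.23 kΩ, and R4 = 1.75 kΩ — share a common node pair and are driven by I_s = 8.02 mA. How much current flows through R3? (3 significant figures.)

I ≈ 0.619 mA

Conductances: ΣG = 1/4.69 + 1/1.96 + 1/9.23 + 1/1.75 = 1.403 (1/kΩ).
R3 takes the fraction G_k/ΣG = 0.1083/1.403 = 0.07721, so I = 8.02 × 0.07721 = 0.6192 mA.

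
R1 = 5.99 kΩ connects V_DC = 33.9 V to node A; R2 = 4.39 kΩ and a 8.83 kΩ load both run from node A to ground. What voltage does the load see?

V_out ≈ 11.1 V

First combine the lower leg with the load: R2 ‖ R_L = 2.932 kΩ.
Then V_out = V_DC · R2'/(R1 + R2') = 33.9 × 2.932/8.922 = 11.14 V.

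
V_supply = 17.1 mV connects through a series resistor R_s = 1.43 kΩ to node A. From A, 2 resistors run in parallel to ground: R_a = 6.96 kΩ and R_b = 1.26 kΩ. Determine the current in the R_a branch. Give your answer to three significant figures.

Equivalent of the parallel group: R_p = 1.067 kΩ.
Node voltage V_A = V_supply · R_p/(R_s + R_p) = 17.1 × 0.4273 = 7.307 mV.
I(R_a) = V_A / R_a = 7.307/6.96 = 1.050 µA.

I ≈ 1.05 µA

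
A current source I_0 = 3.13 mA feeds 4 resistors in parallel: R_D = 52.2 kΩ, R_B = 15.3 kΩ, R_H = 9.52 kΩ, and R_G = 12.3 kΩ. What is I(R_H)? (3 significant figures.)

Total conductance ΣG = 1/52.2 + 1/15.3 + 1/9.52 + 1/12.3 = 0.2709 (units of 1/kΩ).
R_H takes the fraction G_k/ΣG = 0.1050/0.2709 = 0.3878, so I = 3.13 × 0.3878 = 1.214 mA.

I ≈ 1.21 mA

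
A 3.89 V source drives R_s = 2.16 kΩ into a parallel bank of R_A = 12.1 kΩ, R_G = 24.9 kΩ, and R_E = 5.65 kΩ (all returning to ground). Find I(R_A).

Equivalent of the parallel group: R_p = 3.336 kΩ.
V_A = 3.89 × 3.336/5.496 = 2.361 V.
I(R_A) = V_A / R_A = 2.361/12.1 = 0.1951 mA.

I ≈ 0.195 mA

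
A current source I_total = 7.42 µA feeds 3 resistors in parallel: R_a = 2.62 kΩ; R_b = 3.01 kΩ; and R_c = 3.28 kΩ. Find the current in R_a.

Conductances: ΣG = 1/2.62 + 1/3.01 + 1/3.28 = 1.019 (1/kΩ).
R_a takes the fraction G_k/ΣG = 0.3817/1.019 = 0.3746, so I = 7.42 × 0.3746 = 2.780 µA.

I ≈ 2.78 µA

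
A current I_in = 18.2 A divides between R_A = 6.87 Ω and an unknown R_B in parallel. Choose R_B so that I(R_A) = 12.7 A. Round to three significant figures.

R_B ≈ 15.9 Ω

The fraction through R_A equals R_B/(R_A+R_B).
With f = 0.6978, R_B = R_A · f/(1−f) = 6.87 × 2.309 = 15.86 Ω.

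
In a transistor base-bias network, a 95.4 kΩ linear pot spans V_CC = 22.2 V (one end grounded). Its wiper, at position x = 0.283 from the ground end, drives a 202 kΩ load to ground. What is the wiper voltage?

V_out ≈ 5.73 V

Split the track: R_lower = x·R_p = 27.00 kΩ, R_upper = (1−x)·R_p = 68.40 kΩ.
Lower segment in parallel with the load: 27.00 ‖ 202 = 23.82 kΩ.
V_out = 22.2 × 23.82/(68.40 + 23.82) = 5.733 V.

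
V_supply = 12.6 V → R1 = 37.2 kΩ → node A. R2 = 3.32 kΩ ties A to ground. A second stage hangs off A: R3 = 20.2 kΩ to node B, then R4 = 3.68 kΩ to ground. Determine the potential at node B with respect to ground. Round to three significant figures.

V_B ≈ 0.141 V

Node A sees R2 in parallel with the series input of stage 2, R3 + R4 = 23.88 kΩ.
Effective lower resistance at A: R2 ‖ 23.88 = 2.915 kΩ.
V_A = 12.6 × 2.915/(37.2 + 2.915) = 0.9155 V.
Stage 2 is unloaded, so V_B = V_A · R4/(R3+R4) = 0.9155 × 3.68/23.88 = 0.1411 V.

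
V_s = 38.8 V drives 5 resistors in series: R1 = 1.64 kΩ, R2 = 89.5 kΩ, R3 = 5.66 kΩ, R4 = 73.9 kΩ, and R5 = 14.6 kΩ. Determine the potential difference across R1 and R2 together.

V ≈ 19.1 V

ΣR = 1.64 + 89.5 + 5.66 + 73.9 + 14.6 = 185.3 kΩ.
R_{R1..R2} = 1.64 + 89.5 = 91.14 kΩ.
V = V_s · R/ΣR = 38.8 × 0.4919 = 19.08 V.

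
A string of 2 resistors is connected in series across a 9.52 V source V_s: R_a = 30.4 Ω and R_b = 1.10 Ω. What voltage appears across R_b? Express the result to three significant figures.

Series total: ΣR = 30.4 + 1.10 = 31.50 Ω.
By the voltage-divider rule, V = 9.52 × 1.100/31.50 = 0.3324 V.

V ≈ 0.332 V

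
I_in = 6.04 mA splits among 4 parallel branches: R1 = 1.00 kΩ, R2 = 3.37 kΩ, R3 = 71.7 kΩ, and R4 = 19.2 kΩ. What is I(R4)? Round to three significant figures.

I ≈ 0.231 mA

Conductances: ΣG = 1/1.00 + 1/3.37 + 1/71.7 + 1/19.2 = 1.363 (1/kΩ).
By the current-divider rule, I = I_in · G_k/ΣG = 6.04 × 0.03822 = 0.2308 mA.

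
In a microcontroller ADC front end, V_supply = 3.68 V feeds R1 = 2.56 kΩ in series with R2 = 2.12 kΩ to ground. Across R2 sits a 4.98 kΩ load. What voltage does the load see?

V_out ≈ 1.35 V

The load sits in parallel with R2, giving an effective lower resistance R2' = R2·R_L/(R2+R_L) = 1.487 kΩ.
Then V_out = V_supply · R2'/(R1 + R2') = 3.68 × 1.487/4.047 = 1.352 V.
(Unloaded it would be 1.67 V; the load pulls it down.)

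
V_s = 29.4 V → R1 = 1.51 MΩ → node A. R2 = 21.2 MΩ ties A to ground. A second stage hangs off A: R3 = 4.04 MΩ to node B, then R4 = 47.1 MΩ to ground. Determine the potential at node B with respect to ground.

Looking into the second stage from A: R3 + R4 = 51.14 MΩ appears in parallel with R2.
R2 ‖ (R3+R4) = 14.99 MΩ.
V_A = 29.4 × 14.99/(1.51 + 14.99) = 26.71 V.
V_B = V_A × 0.9210 = 24.60 V.

V_B ≈ 24.6 V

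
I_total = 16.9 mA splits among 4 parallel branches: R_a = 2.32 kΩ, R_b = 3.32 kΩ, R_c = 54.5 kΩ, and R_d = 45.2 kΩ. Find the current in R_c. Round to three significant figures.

Total conductance ΣG = 1/2.32 + 1/3.32 + 1/54.5 + 1/45.2 = 0.7727 (units of 1/kΩ).
Current divider: I(R_c) = I_total · G_k/ΣG = 16.9 × (0.01835/0.7727) = 16.9 × 0.02375 = 0.4013 mA.

I ≈ 0.401 mA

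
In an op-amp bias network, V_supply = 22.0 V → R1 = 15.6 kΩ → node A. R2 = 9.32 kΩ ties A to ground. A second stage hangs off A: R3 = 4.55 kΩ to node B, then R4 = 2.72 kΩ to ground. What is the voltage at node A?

Looking into the second stage from A: R3 + R4 = 7.270 kΩ appears in parallel with R2.
Effective lower resistance at A: R2 ‖ 7.270 = 4.084 kΩ.
First divider: V_A = V_supply · 4.084/(15.6 + 4.084) = 4.565 V.

V_A ≈ 4.56 V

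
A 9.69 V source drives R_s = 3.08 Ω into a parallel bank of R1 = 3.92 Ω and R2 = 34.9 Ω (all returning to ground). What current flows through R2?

I ≈ 0.148 A

Combine the parallel branches: R_p = (1/3.92 + 1/34.9)⁻¹ = 3.524 Ω.
V_A by voltage divider: V_A = 9.69 × 3.524/(3.08 + 3.524) = 5.171 V.
Branch current I = V_A/R2 = 5.171/34.9 = 0.1482 A.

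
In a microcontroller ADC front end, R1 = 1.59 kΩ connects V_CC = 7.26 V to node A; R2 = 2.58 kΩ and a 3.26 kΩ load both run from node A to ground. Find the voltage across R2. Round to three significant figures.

First combine the lower leg with the load: R2 ‖ R_L = 1.440 kΩ.
Voltage divider with the loaded lower leg: V_out = 7.26 × 1.440/(1.59 + 1.440) = 7.26 × 0.4753 = 3.451 V.
(Unloaded it would be 4.49 V; the load pulls it down.)

V_out ≈ 3.45 V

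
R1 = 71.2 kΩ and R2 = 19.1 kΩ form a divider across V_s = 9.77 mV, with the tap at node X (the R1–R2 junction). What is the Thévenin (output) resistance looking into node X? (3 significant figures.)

Zeroing V_s shorts the top of R1 to ground, so R_th = R1 ‖ R2 = 15.06 kΩ.

R_th ≈ 15.1 kΩ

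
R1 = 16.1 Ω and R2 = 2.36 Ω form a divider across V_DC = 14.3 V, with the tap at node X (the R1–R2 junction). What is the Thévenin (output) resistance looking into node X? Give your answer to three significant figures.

Zeroing V_DC shorts the top of R1 to ground, so R_th = R1 ‖ R2 = 2.058 Ω.

R_th ≈ 2.06 Ω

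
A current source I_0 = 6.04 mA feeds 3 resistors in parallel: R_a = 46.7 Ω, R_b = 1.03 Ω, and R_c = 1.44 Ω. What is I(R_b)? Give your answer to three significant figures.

I ≈ 3.48 mA

Conductances: ΣG = 1/46.7 + 1/1.03 + 1/1.44 = 1.687 (1/Ω).
By the current-divider rule, I = I_0 · G_k/ΣG = 6.04 × 0.5756 = 3.477 mA.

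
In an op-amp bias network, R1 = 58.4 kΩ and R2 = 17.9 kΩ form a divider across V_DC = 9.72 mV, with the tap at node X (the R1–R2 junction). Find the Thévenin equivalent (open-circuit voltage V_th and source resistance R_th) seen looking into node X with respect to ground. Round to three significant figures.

With X open, the divider is unloaded: V_th = 9.72 × 17.9/76.30 = 2.280 mV.
Looking into X with the source shorted: R_th = R1·R2/(R1+R2) = 58.40 × 17.9/76.30 = 13.70 kΩ.

V_th ≈ 2.28 mV, R_th ≈ 13.7 kΩ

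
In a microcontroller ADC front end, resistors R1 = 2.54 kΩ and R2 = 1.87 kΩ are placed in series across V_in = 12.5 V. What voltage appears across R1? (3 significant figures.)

V ≈ 7.20 V

Total series resistance ΣR = 2.54 + 1.87 = 4.410 kΩ.
Voltage divider: V = V_in · (2.540 / 4.410) = 12.5 × 0.5760 = 7.200 V.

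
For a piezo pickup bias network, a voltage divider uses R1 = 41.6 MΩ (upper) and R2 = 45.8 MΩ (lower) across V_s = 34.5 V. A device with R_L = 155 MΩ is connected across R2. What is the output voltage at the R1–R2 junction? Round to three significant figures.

The load sits in parallel with R2, giving an effective lower resistance R2' = R2·R_L/(R2+R_L) = 35.35 MΩ.
Voltage divider with the loaded lower leg: V_out = 34.5 × 35.35/(41.6 + 35.35) = 34.5 × 0.4594 = 15.85 V.
(Unloaded it would be 18.1 V; the load pulls it down.)

V_out ≈ 15.8 V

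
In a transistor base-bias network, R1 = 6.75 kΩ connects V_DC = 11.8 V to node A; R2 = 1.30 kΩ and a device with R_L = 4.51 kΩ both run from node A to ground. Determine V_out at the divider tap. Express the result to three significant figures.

R2 ‖ R_L = (1.30 × 4.51)/(1.30 + 4.51) = 1.009 kΩ.
Voltage divider with the loaded lower leg: V_out = 11.8 × 1.009/(6.75 + 1.009) = 11.8 × 0.1301 = 1.535 V.

V_out ≈ 1.53 V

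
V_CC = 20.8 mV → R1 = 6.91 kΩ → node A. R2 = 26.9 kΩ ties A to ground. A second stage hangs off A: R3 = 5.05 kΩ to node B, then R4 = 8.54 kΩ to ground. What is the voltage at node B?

V_B ≈ 7.40 mV

Node A sees R2 in parallel with the series input of stage 2, R3 + R4 = 13.59 kΩ.
Effective lower resistance at A: R2 ‖ 13.59 = 9.029 kΩ.
So V_A = 20.8 × 0.5665 = 11.78 mV.
V_B = V_A × 0.6284 = 7.404 mV.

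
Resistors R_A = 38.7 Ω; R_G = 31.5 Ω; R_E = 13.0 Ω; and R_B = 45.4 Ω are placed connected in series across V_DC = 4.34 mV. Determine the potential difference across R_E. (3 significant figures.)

V ≈ 0.439 mV

ΣR = 38.7 + 31.5 + 13.0 + 45.4 = 128.6 Ω.
Voltage divider: V = V_DC · (13.00 / 128.6) = 4.34 × 0.1011 = 0.4387 mV.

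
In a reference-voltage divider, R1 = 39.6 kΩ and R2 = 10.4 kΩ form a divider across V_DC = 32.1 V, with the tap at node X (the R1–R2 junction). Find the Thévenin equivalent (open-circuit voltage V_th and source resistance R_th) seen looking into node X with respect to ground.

V_th ≈ 6.68 V, R_th ≈ 8.24 kΩ

Open-circuit (no load on X): V_th = V_DC · R2/(R1 + R2) = 32.1 × 10.4/(39.60 + 10.4) = 6.677 V.
Zeroing V_DC shorts the top of R1 to ground, so R_th = R1 ‖ R2 = 8.237 kΩ.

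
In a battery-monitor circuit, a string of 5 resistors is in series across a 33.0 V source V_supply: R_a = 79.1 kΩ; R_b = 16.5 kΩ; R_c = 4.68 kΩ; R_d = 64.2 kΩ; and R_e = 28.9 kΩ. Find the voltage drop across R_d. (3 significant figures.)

V ≈ 11.0 V

Total series resistance ΣR = 79.1 + 16.5 + 4.68 + 64.2 + 28.9 = 193.4 kΩ.
Voltage divider: V = V_supply · (64.20 / 193.4) = 33.0 × 0.3320 = 10.96 V.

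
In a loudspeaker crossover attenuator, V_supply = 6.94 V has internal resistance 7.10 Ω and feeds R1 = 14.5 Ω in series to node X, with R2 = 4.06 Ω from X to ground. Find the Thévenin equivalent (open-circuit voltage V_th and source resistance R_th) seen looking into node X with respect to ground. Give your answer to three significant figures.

R1' = 7.10 + 14.5 = 21.60 Ω (source resistance + R1).
Open-circuit (no load on X): V_th = V_supply · R2/(R1' + R2) = 6.94 × 4.06/(21.60 + 4.06) = 1.098 V.
With V_supply suppressed (replaced by a short), R_th = R1' ‖ R2 = (21.60 × 4.06)/(21.60 + 4.06) = 3.418 Ω.

V_th ≈ 1.10 V, R_th ≈ 3.42 Ω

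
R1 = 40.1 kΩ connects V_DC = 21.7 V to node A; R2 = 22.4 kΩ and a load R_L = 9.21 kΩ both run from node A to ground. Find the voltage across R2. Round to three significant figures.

First combine the lower leg with the load: R2 ‖ R_L = 6.527 kΩ.
Voltage divider with the loaded lower leg: V_out = 21.7 × 6.527/(40.1 + 6.527) = 21.7 × 0.1400 = 3.037 V.
(Unloaded it would be 7.78 V; the load pulls it down.)

V_out ≈ 3.04 V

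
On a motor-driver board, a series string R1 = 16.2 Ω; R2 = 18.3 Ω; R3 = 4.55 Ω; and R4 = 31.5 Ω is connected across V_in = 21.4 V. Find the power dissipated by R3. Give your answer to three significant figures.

Series current I = V_in/ΣR = 21.4/70.55 = 0.3033 A.
P(R3) = I²·R3 = (0.3033)² × 4.55 = 0.4186 W.

P ≈ 0.419 W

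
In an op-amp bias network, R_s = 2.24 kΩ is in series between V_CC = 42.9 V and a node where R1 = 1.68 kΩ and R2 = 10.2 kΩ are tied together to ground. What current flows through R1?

Equivalent of the parallel group: R_p = 1.442 kΩ.
V_A by voltage divider: V_A = 42.9 × 1.442/(2.24 + 1.442) = 16.80 V.
I(R1) = V_A / R1 = 16.80/1.68 = 10.00 mA.

I ≈ 10.0 mA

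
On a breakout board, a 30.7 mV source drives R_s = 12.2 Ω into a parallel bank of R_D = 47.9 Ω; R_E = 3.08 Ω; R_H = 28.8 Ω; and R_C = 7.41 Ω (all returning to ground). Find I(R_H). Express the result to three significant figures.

I ≈ 0.146 mA

Parallel bank: R_p = 1/(1/47.9 + 1/3.08 + 1/28.8 + 1/7.41) = 1.941 Ω.
V_A by voltage divider: V_A = 30.7 × 1.941/(12.2 + 1.941) = 4.214 mV.
Branch current I = V_A/R_H = 4.214/28.8 = 0.1463 mA.
(Check via current divider: I_total = 2.171 mA; share G_k/ΣG = 0.06739 → same result.)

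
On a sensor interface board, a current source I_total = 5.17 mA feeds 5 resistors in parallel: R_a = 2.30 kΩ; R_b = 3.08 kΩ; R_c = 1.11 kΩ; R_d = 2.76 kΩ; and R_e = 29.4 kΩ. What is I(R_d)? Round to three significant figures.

I ≈ 0.911 mA

Total conductance ΣG = 1/2.30 + 1/3.08 + 1/1.11 + 1/2.76 + 1/29.4 = 2.057 (units of 1/kΩ).
Current divider: I(R_d) = I_total · G_k/ΣG = 5.17 × (0.3623/2.057) = 5.17 × 0.1762 = 0.9108 mA.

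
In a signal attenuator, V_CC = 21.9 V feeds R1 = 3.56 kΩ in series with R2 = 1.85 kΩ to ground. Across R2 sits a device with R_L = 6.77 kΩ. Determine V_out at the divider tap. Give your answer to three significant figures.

V_out ≈ 6.35 V

The load sits in parallel with R2, giving an effective lower resistance R2' = R2·R_L/(R2+R_L) = 1.453 kΩ.
Now apply the divider: V_out = 21.9 × 0.2898 = 6.348 V.
(Unloaded it would be 7.49 V; the load pulls it down.)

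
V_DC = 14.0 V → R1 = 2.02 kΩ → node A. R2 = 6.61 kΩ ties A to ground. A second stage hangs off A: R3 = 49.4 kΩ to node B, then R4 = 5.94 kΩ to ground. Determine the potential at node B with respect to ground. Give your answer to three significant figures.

Node A sees R2 in parallel with the series input of stage 2, R3 + R4 = 55.34 kΩ.
R2 ‖ (R3+R4) = 5.905 kΩ.
V_A = 14.0 × 5.905/(2.02 + 5.905) = 10.43 V.
Stage 2 is unloaded, so V_B = V_A · R4/(R3+R4) = 10.43 × 5.94/55.34 = 1.120 V.

V_B ≈ 1.12 V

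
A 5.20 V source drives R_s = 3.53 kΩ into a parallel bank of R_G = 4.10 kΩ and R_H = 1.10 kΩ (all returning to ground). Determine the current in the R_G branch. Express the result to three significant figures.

Combine the parallel branches: R_p = (1/4.10 + 1/1.10)⁻¹ = 0.8673 kΩ.
V_A by voltage divider: V_A = 5.20 × 0.8673/(3.53 + 0.8673) = 1.026 V.
Branch current I = V_A/R_G = 1.026/4.10 = 0.2502 mA.

I ≈ 0.250 mA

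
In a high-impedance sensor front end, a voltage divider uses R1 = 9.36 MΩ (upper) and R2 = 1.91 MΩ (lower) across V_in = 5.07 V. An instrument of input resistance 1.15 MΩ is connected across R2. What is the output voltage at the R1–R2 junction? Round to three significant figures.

V_out ≈ 0.361 V

First combine the lower leg with the load: R2 ‖ R_L = 0.7178 MΩ.
Voltage divider with the loaded lower leg: V_out = 5.07 × 0.7178/(9.36 + 0.7178) = 5.07 × 0.07123 = 0.3611 V.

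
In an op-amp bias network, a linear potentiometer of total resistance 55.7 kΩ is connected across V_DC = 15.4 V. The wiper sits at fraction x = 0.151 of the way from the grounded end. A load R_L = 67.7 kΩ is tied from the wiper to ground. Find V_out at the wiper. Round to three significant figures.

The pot divides into 47.29 kΩ above the wiper and 8.411 kΩ below.
R_L loads the lower segment: effective lower R = 7.481 kΩ.
V_out = 15.4 × 7.481/(47.29 + 7.481) = 2.104 V.

V_out ≈ 2.10 V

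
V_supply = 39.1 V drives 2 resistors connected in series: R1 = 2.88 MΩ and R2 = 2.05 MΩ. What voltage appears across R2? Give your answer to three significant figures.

ΣR = 2.88 + 2.05 = 4.930 MΩ.
By the voltage-divider rule, V = 39.1 × 2.050/4.930 = 16.26 V.

V ≈ 16.3 V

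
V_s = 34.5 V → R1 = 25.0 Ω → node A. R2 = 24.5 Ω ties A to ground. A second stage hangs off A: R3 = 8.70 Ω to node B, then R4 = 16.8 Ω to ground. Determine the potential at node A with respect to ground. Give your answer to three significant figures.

Node A sees R2 in parallel with the series input of stage 2, R3 + R4 = 25.50 Ω.
R2 ‖ (R3+R4) = 12.50 Ω.
V_A = 34.5 × 12.50/(25.0 + 12.50) = 11.50 V.

V_A ≈ 11.5 V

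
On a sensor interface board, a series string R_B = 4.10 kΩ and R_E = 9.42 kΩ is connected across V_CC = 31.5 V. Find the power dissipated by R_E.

P ≈ 51.1 mW

The common current is I = 31.5/13.52 = 2.330 mA.
V(R_E) = I·R = 21.95 V; P = V·I = 21.95 × 2.330 = 51.14 mW.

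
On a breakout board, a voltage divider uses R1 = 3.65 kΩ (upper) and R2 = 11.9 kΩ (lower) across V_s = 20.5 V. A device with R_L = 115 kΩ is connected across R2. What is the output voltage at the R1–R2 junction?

V_out ≈ 15.3 V

R2 ‖ R_L = (11.9 × 115)/(11.9 + 115) = 10.78 kΩ.
Now apply the divider: V_out = 20.5 × 0.7471 = 15.32 V.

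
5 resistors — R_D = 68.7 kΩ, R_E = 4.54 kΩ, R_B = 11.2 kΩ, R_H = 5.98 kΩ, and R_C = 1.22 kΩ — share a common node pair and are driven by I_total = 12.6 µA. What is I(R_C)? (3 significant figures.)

I ≈ 7.88 µA

Total conductance ΣG = 1/68.7 + 1/4.54 + 1/11.2 + 1/5.98 + 1/1.22 = 1.311 (units of 1/kΩ).
By the current-divider rule, I = I_total · G_k/ΣG = 12.6 × 0.6252 = 7.878 µA.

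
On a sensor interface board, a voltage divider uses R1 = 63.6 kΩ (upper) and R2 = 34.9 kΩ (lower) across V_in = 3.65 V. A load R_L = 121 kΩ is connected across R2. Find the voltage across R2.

V_out ≈ 1.09 V

First combine the lower leg with the load: R2 ‖ R_L = 27.09 kΩ.
Now apply the divider: V_out = 3.65 × 0.2987 = 1.090 V.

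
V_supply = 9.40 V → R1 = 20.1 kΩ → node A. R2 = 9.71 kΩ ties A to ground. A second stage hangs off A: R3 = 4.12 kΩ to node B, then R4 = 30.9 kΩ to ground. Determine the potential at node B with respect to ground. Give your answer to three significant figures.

V_B ≈ 2.28 V

Looking into the second stage from A: R3 + R4 = 35.02 kΩ appears in parallel with R2.
R2 ‖ (R3+R4) = 7.602 kΩ.
First divider: V_A = V_supply · 7.602/(20.1 + 7.602) = 2.580 V.
Then the unloaded second divider: V_B = V_A × R4/(R3+R4) = 2.580 × 0.8824 = 2.276 V.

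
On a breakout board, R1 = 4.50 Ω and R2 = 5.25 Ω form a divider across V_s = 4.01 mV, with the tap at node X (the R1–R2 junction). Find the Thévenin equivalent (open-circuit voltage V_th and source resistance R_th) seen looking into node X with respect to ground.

V_th ≈ 2.16 mV, R_th ≈ 2.42 Ω

With X open, the divider is unloaded: V_th = 4.01 × 5.25/9.750 = 2.159 mV.
Zeroing V_s shorts the top of R1 to ground, so R_th = R1 ‖ R2 = 2.423 Ω.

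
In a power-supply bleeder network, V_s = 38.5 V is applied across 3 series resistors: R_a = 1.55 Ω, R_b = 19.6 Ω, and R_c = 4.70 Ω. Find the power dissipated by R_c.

P ≈ 10.4 W

Series current I = V_s/ΣR = 38.5/25.85 = 1.489 A.
P(R_c) = I²·R_c = (1.489)² × 4.70 = 10.43 W.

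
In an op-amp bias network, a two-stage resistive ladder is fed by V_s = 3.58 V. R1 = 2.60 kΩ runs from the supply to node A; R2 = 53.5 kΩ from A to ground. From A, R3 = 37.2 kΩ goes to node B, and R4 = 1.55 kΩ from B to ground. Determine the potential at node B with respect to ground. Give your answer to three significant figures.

V_B ≈ 0.128 V

Node A sees R2 in parallel with the series input of stage 2, R3 + R4 = 38.75 kΩ.
Effective lower resistance at A: R2 ‖ 38.75 = 22.47 kΩ.
First divider: V_A = V_s · 22.47/(2.60 + 22.47) = 3.209 V.
Stage 2 is unloaded, so V_B = V_A · R4/(R3+R4) = 3.209 × 1.55/38.75 = 0.1284 V.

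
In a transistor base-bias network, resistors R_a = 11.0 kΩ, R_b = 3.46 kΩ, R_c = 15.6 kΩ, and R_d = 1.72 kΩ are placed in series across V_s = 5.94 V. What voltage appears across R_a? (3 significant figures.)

ΣR = 11.0 + 3.46 + 15.6 + 1.72 = 31.78 kΩ.
Voltage divider: V = V_s · (11.00 / 31.78) = 5.94 × 0.3461 = 2.056 V.

V ≈ 2.06 V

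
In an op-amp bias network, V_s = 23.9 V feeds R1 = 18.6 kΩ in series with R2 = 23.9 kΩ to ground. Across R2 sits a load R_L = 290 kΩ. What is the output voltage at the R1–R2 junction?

The load sits in parallel with R2, giving an effective lower resistance R2' = R2·R_L/(R2+R_L) = 22.08 kΩ.
Voltage divider with the loaded lower leg: V_out = 23.9 × 22.08/(18.6 + 22.08) = 23.9 × 0.5428 = 12.97 V.
(Unloaded it would be 13.4 V; the load pulls it down.)

V_out ≈ 13.0 V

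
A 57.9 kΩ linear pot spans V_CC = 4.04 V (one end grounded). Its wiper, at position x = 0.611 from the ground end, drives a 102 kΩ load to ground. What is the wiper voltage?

Split the track: R_lower = x·R_p = 35.38 kΩ, R_upper = (1−x)·R_p = 22.52 kΩ.
(x·R_p) ‖ R_L = 26.27 kΩ.
V_out = 4.04 × 26.27/(22.52 + 26.27) = 2.175 V.

V_out ≈ 2.17 V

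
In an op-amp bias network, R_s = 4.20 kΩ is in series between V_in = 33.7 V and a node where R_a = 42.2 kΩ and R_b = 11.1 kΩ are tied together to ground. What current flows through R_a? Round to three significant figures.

I ≈ 0.540 mA

Combine the parallel branches: R_p = (1/42.2 + 1/11.1)⁻¹ = 8.788 kΩ.
V_A = 33.7 × 8.788/12.99 = 22.80 V.
Branch current I = V_A/R_a = 22.80/42.2 = 0.5403 mA.
(Equivalently: I_total = 2.595 mA, then current-divider fraction G_k/ΣG = 0.2083.)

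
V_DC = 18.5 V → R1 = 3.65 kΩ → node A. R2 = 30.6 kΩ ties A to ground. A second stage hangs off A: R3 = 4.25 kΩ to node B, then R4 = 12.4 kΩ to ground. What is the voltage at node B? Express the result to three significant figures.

The second stage (R3 + R4 = 16.65 kΩ) loads node A in parallel with R2.
Effective lower resistance at A: R2 ‖ 16.65 = 10.78 kΩ.
First divider: V_A = V_DC · 10.78/(3.65 + 10.78) = 13.82 V.
Stage 2 is unloaded, so V_B = V_A · R4/(R3+R4) = 13.82 × 12.4/16.65 = 10.29 V.

V_B ≈ 10.3 V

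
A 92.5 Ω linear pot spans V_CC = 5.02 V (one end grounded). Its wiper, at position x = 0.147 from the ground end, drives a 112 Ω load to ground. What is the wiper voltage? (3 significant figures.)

Lower segment x·R_p = 13.60 Ω; upper segment (1−x)·R_p = 78.90 Ω.
R_L loads the lower segment: effective lower R = 12.13 Ω.
Then V_out = V_CC · 12.13/(78.90 + 12.13) = 0.6687 V.

V_out ≈ 0.669 V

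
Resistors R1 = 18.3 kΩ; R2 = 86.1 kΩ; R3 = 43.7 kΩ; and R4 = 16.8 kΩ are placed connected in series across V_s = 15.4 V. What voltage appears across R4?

V ≈ 1.57 V

Total series resistance ΣR = 18.3 + 86.1 + 43.7 + 16.8 = 164.9 kΩ.
V = V_s · R/ΣR = 15.4 × 0.1019 = 1.569 V.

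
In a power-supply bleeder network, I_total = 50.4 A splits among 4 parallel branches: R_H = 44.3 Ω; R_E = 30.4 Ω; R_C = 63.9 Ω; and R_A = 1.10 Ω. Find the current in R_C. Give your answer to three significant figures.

I ≈ 0.805 A

ΣG = 1/44.3 + 1/30.4 + 1/63.9 + 1/1.10 = 0.9802.
Current divider: I(R_C) = I_total · G_k/ΣG = 50.4 × (0.01565/0.9802) = 50.4 × 0.01597 = 0.8047 A.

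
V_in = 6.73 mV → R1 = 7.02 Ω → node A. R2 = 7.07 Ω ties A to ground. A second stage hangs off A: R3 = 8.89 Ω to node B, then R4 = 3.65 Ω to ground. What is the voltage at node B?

V_B ≈ 0.767 mV

Looking into the second stage from A: R3 + R4 = 12.54 Ω appears in parallel with R2.
R2 ‖ (R3+R4) = 4.521 Ω.
So V_A = 6.73 × 0.3917 = 2.636 mV.
Then the unloaded second divider: V_B = V_A × R4/(R3+R4) = 2.636 × 0.2911 = 0.7674 mV.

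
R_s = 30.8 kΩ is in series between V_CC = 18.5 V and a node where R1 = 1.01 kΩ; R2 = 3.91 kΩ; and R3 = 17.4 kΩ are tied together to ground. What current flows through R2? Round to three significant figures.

I ≈ 0.115 mA

Equivalent of the parallel group: R_p = 0.7673 kΩ.
Node voltage V_A = V_CC · R_p/(R_s + R_p) = 18.5 × 0.02431 = 0.4497 V.
I(R2) = V_A / R2 = 0.4497/3.91 = 0.1150 mA.
(Equivalently: I_total = 0.5861 mA, then current-divider fraction G_k/ΣG = 0.1962.)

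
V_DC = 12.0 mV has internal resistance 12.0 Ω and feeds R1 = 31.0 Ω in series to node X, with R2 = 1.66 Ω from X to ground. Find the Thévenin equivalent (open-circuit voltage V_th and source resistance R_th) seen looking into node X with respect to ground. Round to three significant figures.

V_th ≈ 0.446 mV, R_th ≈ 1.60 Ω

R1' = 12.0 + 31.0 = 43.00 Ω (source resistance + R1).
V_th is the unloaded tap voltage: V_DC · R2/(R1'+R2) = 12.0 × 0.03717 = 0.4460 mV.
With V_DC suppressed (replaced by a short), R_th = R1' ‖ R2 = (43.00 × 1.66)/(43.00 + 1.66) = 1.598 Ω.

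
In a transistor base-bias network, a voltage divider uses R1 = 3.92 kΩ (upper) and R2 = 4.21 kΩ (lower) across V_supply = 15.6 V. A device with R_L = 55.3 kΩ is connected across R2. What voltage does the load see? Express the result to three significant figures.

The load sits in parallel with R2, giving an effective lower resistance R2' = R2·R_L/(R2+R_L) = 3.912 kΩ.
Then V_out = V_supply · R2'/(R1 + R2') = 15.6 × 3.912/7.832 = 7.792 V.

V_out ≈ 7.79 V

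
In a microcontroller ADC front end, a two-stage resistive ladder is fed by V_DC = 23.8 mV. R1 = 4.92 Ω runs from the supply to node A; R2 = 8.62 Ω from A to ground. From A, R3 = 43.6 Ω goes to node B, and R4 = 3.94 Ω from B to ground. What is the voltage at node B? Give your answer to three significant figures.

V_B ≈ 1.18 mV

The second stage (R3 + R4 = 47.54 Ω) loads node A in parallel with R2.
Effective lower resistance at A: R2 ‖ 47.54 = 7.297 Ω.
So V_A = 23.8 × 0.5973 = 14.22 mV.
Then the unloaded second divider: V_B = V_A × R4/(R3+R4) = 14.22 × 0.08288 = 1.178 mV.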